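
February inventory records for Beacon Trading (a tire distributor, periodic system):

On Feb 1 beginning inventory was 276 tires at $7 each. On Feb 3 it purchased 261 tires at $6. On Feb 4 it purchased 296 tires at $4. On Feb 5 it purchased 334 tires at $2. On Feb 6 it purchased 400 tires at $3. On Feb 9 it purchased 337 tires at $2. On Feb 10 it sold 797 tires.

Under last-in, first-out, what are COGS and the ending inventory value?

Feb 10, 797 sold [LIFO — newest first]: 337 @ $2 + 400 @ $3 + 60 @ $2 = $1,994
Ending inventory: 276 @ $7 + 261 @ $6 + 296 @ $4 + 274 @ $2 = $5,230

COGS = $1,994; ending inventory = $5,230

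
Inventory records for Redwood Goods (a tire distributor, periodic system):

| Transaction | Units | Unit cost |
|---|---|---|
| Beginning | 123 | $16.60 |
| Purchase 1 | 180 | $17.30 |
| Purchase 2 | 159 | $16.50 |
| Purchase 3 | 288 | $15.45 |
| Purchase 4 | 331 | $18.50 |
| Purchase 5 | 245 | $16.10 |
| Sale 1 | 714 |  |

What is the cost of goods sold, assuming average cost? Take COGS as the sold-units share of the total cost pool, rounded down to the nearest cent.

COGS = $12,006.02

Sale 1, sell 714: 714/1326 × $22,296.90 → $12,006.02
Ending inventory (cost pool remaining) = $10,290.88
Check: goods available $22,296.90 = COGS $12,006.02 + ending $10,290.88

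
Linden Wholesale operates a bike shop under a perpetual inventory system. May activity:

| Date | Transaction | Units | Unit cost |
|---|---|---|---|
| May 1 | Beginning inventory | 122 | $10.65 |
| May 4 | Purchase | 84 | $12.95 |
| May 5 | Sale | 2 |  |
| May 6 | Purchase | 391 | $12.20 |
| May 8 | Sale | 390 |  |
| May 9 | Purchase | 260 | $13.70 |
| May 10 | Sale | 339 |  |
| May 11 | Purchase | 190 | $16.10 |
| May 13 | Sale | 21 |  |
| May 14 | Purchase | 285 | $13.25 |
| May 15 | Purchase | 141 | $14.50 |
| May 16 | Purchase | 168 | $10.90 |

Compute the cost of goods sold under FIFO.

May 5, 2 sold [FIFO — oldest first]: 2 @ $10.65 = $21.30
May 8, 390 sold [FIFO — oldest first]: 120 @ $10.65 + 84 @ $12.95 + 186 @ $12.20 = $4,635.00
May 10, 339 sold [FIFO — oldest first]: 205 @ $12.20 + 134 @ $13.70 = $4,336.80
May 13, 21 sold [FIFO — oldest first]: 21 @ $13.70 = $287.70
Total COGS = $21.30 + $4,635.00 + $4,336.80 + $287.70 = $9,280.80
Ending inventory: 105 @ $13.70 + 190 @ $16.10 + 285 @ $13.25 + 141 @ $14.50 + 168 @ $10.90 = $12,149.45

COGS = $9,280.80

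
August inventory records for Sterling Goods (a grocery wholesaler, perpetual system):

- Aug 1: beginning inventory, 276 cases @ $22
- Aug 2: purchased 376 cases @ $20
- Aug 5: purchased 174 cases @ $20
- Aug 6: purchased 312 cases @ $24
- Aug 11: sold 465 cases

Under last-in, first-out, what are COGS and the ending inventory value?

Aug 11, 465 sold [LIFO — newest first]: 312 @ $24 + 153 @ $20 = $10,548
Ending inventory: 276 @ $22 + 376 @ $20 + 21 @ $20 = $14,012
Check: goods available $24,560 = COGS $10,548 + ending $14,012

COGS = $10,548; ending inventory = $14,012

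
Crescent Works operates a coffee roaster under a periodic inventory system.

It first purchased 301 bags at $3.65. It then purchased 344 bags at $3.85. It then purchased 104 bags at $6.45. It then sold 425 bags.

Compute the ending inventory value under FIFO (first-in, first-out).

Ending inventory = $1,517.80

Sale 1 (425) [FIFO — oldest first]: 301 @ $3.65 + 124 @ $3.85 = $1,576.05
Ending inventory: 220 @ $3.85 + 104 @ $6.45 = $1,517.80
Check: goods available $3,093.85 = COGS $1,576.05 + ending $1,517.80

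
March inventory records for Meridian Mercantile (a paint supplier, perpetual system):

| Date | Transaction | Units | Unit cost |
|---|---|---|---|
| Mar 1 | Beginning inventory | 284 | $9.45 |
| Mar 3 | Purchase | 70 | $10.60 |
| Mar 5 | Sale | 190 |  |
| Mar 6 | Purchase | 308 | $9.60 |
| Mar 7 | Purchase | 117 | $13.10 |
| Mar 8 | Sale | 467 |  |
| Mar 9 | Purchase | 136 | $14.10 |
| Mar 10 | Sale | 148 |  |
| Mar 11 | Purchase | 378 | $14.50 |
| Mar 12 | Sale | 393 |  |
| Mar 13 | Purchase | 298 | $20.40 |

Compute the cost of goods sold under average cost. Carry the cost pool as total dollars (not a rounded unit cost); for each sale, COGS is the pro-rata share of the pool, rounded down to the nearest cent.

COGS = $13,983.27

After Mar 1: 284 on hand, pool $2,683.80 (≈ $9.4500 each)
After Mar 3: 354 on hand, pool $3,425.80 (≈ $9.6774 each)
Mar 5, sell 190: 190/354 × $3,425.80 → $1,838.70
After Mar 6: 472 on hand, pool $4,543.90 (≈ $9.6269 each)
After Mar 7: 589 on hand, pool $6,076.60 (≈ $10.3168 each)
Mar 8, sell 467: 467/589 × $6,076.60 → $4,817.94
After Mar 9: 258 on hand, pool $3,176.26 (≈ $12.3111 each)
Mar 10, sell 148: 148/258 × $3,176.26 → $1,822.04
After Mar 11: 488 on hand, pool $6,835.22 (≈ $14.0066 each)
Mar 12, sell 393: 393/488 × $6,835.22 → $5,504.59
After Mar 13: 393 on hand, pool $7,409.83 (≈ $18.8545 each)
Total COGS = $1,838.70 + $4,817.94 + $1,822.04 + $5,504.59 = $13,983.27
Ending inventory (cost pool remaining) = $7,409.83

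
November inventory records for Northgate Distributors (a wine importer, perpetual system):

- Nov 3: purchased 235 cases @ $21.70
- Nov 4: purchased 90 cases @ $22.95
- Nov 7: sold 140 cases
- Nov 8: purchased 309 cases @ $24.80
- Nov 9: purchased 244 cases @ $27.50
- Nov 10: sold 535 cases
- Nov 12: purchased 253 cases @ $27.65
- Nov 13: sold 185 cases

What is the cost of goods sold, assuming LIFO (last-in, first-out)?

COGS = $22,192.55

Nov 7, 140 sold [LIFO — newest first]: 90 @ $22.95 + 50 @ $21.70 = $3,150.50
Nov 10, 535 sold [LIFO — newest first]: 244 @ $27.50 + 291 @ $24.80 = $13,926.80
Nov 13, 185 sold [LIFO — newest first]: 185 @ $27.65 = $5,115.25
Total COGS = $3,150.50 + $13,926.80 + $5,115.25 = $22,192.55
Ending inventory: 185 @ $21.70 + 18 @ $24.80 + 68 @ $27.65 = $6,341.10
Check: goods available $28,533.65 = COGS $22,192.55 + ending $6,341.10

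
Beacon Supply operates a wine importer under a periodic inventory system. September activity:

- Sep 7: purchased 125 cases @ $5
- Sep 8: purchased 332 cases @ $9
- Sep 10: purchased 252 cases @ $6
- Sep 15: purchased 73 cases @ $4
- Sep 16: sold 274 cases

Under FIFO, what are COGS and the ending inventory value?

Sep 16, 274 sold [FIFO — oldest first]: 125 @ $5 + 149 @ $9 = $1,966
Ending inventory: 183 @ $9 + 252 @ $6 + 73 @ $4 = $3,451
Check: goods available $5,417 = COGS $1,966 + ending $3,451

COGS = $1,966; ending inventory = $3,451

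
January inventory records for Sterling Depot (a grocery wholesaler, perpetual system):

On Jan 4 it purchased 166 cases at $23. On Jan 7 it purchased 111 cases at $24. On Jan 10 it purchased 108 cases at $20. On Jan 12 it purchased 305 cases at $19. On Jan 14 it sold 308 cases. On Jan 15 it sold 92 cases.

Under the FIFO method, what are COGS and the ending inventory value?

COGS = $8,927; ending inventory = $5,510

Jan 14, 308 sold [FIFO — oldest first]: 166 @ $23 + 111 @ $24 + 31 @ $20 = $7,102
Jan 15, 92 sold [FIFO — oldest first]: 77 @ $20 + 15 @ $19 = $1,825
Total COGS = $7,102 + $1,825 = $8,927
Ending inventory: 290 @ $19 = $5,510
Check: goods available $14,437 = COGS $8,927 + ending $5,510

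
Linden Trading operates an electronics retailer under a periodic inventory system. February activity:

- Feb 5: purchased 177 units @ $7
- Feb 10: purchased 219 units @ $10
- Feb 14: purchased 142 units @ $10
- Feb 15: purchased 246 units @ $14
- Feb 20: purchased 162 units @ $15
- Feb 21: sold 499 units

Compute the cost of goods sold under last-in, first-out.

COGS = $6,784

Feb 21, 499 sold [LIFO — newest first]: 162 @ $15 + 246 @ $14 + 91 @ $10 = $6,784
Ending inventory: 177 @ $7 + 219 @ $10 + 51 @ $10 = $3,939
Check: goods available $10,723 = COGS $6,784 + ending $3,939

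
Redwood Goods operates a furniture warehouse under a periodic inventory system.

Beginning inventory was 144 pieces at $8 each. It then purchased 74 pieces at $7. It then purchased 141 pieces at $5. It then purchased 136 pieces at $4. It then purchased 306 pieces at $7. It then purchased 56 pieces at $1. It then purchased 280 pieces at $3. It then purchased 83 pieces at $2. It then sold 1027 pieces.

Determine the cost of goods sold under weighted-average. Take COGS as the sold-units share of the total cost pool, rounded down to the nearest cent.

Sale 1, sell 1027: 1027/1220 × $6,123.00 → $5,154.36
Ending inventory (cost pool remaining) = $968.64
Check: goods available $6,123.00 = COGS $5,154.36 + ending $968.64

COGS = $5,154.36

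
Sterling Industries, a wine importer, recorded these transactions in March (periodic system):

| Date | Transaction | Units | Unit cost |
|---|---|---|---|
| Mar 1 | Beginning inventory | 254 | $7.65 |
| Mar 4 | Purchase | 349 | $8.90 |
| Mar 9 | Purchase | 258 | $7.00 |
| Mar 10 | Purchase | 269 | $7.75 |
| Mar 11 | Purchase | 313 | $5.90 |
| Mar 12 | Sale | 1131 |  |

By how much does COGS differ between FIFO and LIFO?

$618.50

FIFO COGS: 254 @ $7.65 + 349 @ $8.90 + 258 @ $7.00 + 269 @ $7.75 + 1 @ $5.90 = $8,945.85
LIFO COGS: 313 @ $5.90 + 269 @ $7.75 + 258 @ $7.00 + 291 @ $8.90 = $8,327.35
Difference = |$8,945.85 − $8,327.35| = $618.50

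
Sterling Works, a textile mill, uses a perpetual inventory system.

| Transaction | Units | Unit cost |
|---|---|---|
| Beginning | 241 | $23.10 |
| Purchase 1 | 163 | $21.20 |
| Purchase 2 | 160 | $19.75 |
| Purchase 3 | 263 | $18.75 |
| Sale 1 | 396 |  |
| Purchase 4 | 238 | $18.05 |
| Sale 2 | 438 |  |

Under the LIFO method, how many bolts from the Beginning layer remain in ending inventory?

231

Sale 1 (396) [LIFO — newest first]: 263 @ $18.75 + 133 @ $19.75 = $7,558.00
Sale 2 (438) [LIFO — newest first]: 238 @ $18.05 + 27 @ $19.75 + 163 @ $21.20 + 10 @ $23.10 = $8,515.75
Total COGS = $7,558.00 + $8,515.75 = $16,073.75
Ending inventory: 231 @ $23.10 = $5,336.10
Check: goods available $21,409.85 = COGS $16,073.75 + ending $5,336.10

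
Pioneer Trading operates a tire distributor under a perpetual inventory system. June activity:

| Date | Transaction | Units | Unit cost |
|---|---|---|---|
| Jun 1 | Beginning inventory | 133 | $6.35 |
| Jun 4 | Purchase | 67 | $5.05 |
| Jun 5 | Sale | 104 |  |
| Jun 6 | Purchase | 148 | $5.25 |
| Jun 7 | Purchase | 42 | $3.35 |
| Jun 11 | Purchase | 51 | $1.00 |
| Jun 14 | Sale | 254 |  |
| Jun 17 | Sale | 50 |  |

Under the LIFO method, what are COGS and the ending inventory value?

COGS = $1,942.05; ending inventory = $209.55

Jun 5, 104 sold [LIFO — newest first]: 67 @ $5.05 + 37 @ $6.35 = $573.30
Jun 14, 254 sold [LIFO — newest first]: 51 @ $1.00 + 42 @ $3.35 + 148 @ $5.25 + 13 @ $6.35 = $1,051.25
Jun 17, 50 sold [LIFO — newest first]: 50 @ $6.35 = $317.50
Total COGS = $573.30 + $1,051.25 + $317.50 = $1,942.05
Ending inventory: 33 @ $6.35 = $209.55
Check: goods available $2,151.60 = COGS $1,942.05 + ending $209.55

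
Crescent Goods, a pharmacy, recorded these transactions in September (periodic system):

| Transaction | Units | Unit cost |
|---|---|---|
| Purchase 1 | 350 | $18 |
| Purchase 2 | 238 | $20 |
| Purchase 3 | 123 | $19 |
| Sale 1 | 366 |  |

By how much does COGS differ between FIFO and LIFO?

FIFO COGS: 350 @ $18 + 16 @ $20 = $6,620
LIFO COGS: 123 @ $19 + 238 @ $20 + 5 @ $18 = $7,187
Difference = |$6,620 − $7,187| = $567

$567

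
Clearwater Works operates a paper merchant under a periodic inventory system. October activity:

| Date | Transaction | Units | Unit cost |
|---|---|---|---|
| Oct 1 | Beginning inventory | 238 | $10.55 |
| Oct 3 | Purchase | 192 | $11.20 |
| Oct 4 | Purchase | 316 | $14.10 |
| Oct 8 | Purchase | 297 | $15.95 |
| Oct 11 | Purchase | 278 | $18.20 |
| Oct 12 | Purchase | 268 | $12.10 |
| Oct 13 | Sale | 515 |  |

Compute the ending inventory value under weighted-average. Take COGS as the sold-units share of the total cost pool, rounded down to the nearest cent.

Ending inventory = $14,975.48

Oct 13, sell 515: 515/1589 × $22,156.45 → $7,180.97
Ending inventory (cost pool remaining) = $14,975.48
Check: goods available $22,156.45 = COGS $7,180.97 + ending $14,975.48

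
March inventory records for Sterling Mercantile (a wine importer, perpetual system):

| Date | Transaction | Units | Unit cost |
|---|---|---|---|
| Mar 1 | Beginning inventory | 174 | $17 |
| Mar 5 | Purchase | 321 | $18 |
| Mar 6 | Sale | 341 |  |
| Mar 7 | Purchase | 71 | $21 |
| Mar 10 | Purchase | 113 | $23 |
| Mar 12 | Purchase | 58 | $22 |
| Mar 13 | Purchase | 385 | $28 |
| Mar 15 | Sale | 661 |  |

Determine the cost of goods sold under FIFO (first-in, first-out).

Mar 6, 341 sold [FIFO — oldest first]: 174 @ $17 + 167 @ $18 = $5,964
Mar 15, 661 sold [FIFO — oldest first]: 154 @ $18 + 71 @ $21 + 113 @ $23 + 58 @ $22 + 265 @ $28 = $15,558
Total COGS = $5,964 + $15,558 = $21,522
Ending inventory: 120 @ $28 = $3,360
Check: goods available $24,882 = COGS $21,522 + ending $3,360

COGS = $21,522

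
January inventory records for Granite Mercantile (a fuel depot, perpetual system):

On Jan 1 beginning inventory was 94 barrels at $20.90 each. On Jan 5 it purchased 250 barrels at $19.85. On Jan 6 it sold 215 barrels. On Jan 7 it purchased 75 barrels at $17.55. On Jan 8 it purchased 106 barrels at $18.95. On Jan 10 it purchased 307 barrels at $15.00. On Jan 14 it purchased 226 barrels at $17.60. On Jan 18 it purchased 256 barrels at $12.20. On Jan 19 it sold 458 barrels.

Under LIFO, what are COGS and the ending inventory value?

COGS = $10,946.15; ending inventory = $11,011.70

Jan 6, 215 sold [LIFO — newest first]: 215 @ $19.85 = $4,267.75
Jan 19, 458 sold [LIFO — newest first]: 256 @ $12.20 + 202 @ $17.60 = $6,678.40
Total COGS = $4,267.75 + $6,678.40 = $10,946.15
Ending inventory: 94 @ $20.90 + 35 @ $19.85 + 75 @ $17.55 + 106 @ $18.95 + 307 @ $15.00 + 24 @ $17.60 = $11,011.70
Check: goods available $21,957.85 = COGS $10,946.15 + ending $11,011.70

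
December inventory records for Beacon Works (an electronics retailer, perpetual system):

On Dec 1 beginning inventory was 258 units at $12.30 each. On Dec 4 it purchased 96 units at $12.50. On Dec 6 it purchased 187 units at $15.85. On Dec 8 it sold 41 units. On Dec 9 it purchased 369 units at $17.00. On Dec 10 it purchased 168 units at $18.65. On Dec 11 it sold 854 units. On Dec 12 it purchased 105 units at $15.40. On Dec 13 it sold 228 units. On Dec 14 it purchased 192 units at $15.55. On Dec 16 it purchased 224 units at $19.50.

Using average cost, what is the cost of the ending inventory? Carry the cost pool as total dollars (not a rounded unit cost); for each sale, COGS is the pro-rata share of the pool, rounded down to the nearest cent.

After Dec 1: 258 on hand, pool $3,173.40 (≈ $12.3000 each)
After Dec 4: 354 on hand, pool $4,373.40 (≈ $12.3542 each)
After Dec 6: 541 on hand, pool $7,337.35 (≈ $13.5626 each)
Dec 8, sell 41: 41/541 × $7,337.35 → $556.06
After Dec 9: 869 on hand, pool $13,054.29 (≈ $15.0222 each)
After Dec 10: 1037 on hand, pool $16,187.49 (≈ $15.6099 each)
Dec 11, sell 854: 854/1037 × $16,187.49 → $13,330.87
After Dec 12: 288 on hand, pool $4,473.62 (≈ $15.5334 each)
Dec 13, sell 228: 228/288 × $4,473.62 → $3,541.61
After Dec 14: 252 on hand, pool $3,917.61 (≈ $15.5461 each)
After Dec 16: 476 on hand, pool $8,285.61 (≈ $17.4067 each)
Total COGS = $556.06 + $13,330.87 + $3,541.61 = $17,428.54
Ending inventory (cost pool remaining) = $8,285.61

Ending inventory = $8,285.61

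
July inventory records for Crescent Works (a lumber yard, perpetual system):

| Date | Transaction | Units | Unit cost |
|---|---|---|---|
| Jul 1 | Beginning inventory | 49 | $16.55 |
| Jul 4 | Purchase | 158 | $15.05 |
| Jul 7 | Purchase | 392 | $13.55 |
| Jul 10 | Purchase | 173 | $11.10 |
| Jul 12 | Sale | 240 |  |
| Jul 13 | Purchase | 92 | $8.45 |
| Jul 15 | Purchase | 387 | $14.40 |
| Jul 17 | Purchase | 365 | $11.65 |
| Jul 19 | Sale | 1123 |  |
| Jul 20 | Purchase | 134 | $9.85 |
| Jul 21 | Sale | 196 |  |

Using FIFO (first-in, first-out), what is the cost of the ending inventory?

Jul 12, 240 sold [FIFO — oldest first]: 49 @ $16.55 + 158 @ $15.05 + 33 @ $13.55 = $3,636.00
Jul 19, 1123 sold [FIFO — oldest first]: 359 @ $13.55 + 173 @ $11.10 + 92 @ $8.45 + 387 @ $14.40 + 112 @ $11.65 = $14,439.75
Jul 21, 196 sold [FIFO — oldest first]: 196 @ $11.65 = $2,283.40
Total COGS = $3,636.00 + $14,439.75 + $2,283.40 = $20,359.15
Ending inventory: 57 @ $11.65 + 134 @ $9.85 = $1,983.95
Check: goods available $22,343.10 = COGS $20,359.15 + ending $1,983.95

Ending inventory = $1,983.95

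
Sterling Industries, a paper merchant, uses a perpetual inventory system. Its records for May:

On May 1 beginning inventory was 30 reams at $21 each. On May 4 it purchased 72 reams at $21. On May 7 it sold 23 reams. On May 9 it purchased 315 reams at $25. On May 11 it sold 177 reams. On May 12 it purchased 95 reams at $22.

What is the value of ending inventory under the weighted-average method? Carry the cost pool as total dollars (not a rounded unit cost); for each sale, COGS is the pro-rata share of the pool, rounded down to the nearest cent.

After May 1: 30 on hand, pool $630.00 (≈ $21.0000 each)
After May 4: 102 on hand, pool $2,142.00 (≈ $21.0000 each)
May 7, sell 23: 23/102 × $2,142.00 → $483.00
After May 9: 394 on hand, pool $9,534.00 (≈ $24.1980 each)
May 11, sell 177: 177/394 × $9,534.00 → $4,283.04
After May 12: 312 on hand, pool $7,340.96 (≈ $23.5287 each)
Total COGS = $483.00 + $4,283.04 = $4,766.04
Ending inventory (cost pool remaining) = $7,340.96
Check: goods available $12,107.00 = COGS $4,766.04 + ending $7,340.96

Ending inventory = $7,340.96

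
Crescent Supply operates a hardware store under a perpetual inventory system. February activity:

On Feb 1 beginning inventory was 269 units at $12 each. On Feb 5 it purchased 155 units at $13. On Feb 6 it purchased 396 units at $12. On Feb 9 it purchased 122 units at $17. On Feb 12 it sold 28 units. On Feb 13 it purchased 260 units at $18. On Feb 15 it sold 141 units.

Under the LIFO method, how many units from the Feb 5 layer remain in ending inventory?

155

Feb 12, 28 sold [LIFO — newest first]: 28 @ $17 = $476
Feb 15, 141 sold [LIFO — newest first]: 141 @ $18 = $2,538
Total COGS = $476 + $2,538 = $3,014
Ending inventory: 269 @ $12 + 155 @ $13 + 396 @ $12 + 94 @ $17 + 119 @ $18 = $13,735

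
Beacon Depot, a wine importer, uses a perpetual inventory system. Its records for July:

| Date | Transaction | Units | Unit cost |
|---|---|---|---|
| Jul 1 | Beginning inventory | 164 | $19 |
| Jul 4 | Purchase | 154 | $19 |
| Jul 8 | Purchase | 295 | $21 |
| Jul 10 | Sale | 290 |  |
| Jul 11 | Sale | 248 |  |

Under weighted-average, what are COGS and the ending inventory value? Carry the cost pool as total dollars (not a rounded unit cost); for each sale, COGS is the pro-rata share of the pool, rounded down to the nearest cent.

After Jul 1: 164 on hand, pool $3,116.00 (≈ $19.0000 each)
After Jul 4: 318 on hand, pool $6,042.00 (≈ $19.0000 each)
After Jul 8: 613 on hand, pool $12,237.00 (≈ $19.9625 each)
Jul 10, sell 290: 290/613 × $12,237.00 → $5,789.11
Jul 11, sell 248: 248/323 × $6,447.89 → $4,950.70
Total COGS = $5,789.11 + $4,950.70 = $10,739.81
Ending inventory (cost pool remaining) = $1,497.19

COGS = $10,739.81; ending inventory = $1,497.19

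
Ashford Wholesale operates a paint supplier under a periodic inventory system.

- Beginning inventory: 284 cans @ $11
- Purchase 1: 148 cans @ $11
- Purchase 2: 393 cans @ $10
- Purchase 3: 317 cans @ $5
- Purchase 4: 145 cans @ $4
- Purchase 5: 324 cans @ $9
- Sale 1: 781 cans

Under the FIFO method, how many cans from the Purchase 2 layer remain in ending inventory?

44

Sale 1 (781) [FIFO — oldest first]: 284 @ $11 + 148 @ $11 + 349 @ $10 = $8,242
Ending inventory: 44 @ $10 + 317 @ $5 + 145 @ $4 + 324 @ $9 = $5,521
Check: goods available $13,763 = COGS $8,242 + ending $5,521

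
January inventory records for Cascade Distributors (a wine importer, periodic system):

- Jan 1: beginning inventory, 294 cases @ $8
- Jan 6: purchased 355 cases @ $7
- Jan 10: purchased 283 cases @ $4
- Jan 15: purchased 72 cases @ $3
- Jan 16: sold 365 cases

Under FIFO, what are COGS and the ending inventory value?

COGS = $2,849; ending inventory = $3,336

Jan 16, 365 sold [FIFO — oldest first]: 294 @ $8 + 71 @ $7 = $2,849
Ending inventory: 284 @ $7 + 283 @ $4 + 72 @ $3 = $3,336
Check: goods available $6,185 = COGS $2,849 + ending $3,336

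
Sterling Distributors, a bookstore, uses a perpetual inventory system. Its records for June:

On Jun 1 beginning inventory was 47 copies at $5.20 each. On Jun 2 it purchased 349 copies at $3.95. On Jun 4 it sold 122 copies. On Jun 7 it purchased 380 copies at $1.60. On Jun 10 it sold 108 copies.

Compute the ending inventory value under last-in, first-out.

Jun 4, 122 sold [LIFO — newest first]: 122 @ $3.95 = $481.90
Jun 10, 108 sold [LIFO — newest first]: 108 @ $1.60 = $172.80
Total COGS = $481.90 + $172.80 = $654.70
Ending inventory: 47 @ $5.20 + 227 @ $3.95 + 272 @ $1.60 = $1,576.25

Ending inventory = $1,576.25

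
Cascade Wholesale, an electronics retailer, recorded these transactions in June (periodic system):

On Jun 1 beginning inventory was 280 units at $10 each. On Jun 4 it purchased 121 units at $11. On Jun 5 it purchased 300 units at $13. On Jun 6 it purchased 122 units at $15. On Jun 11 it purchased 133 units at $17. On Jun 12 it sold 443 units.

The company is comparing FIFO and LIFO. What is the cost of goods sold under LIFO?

COGS = $6,535

FIFO COGS: 280 @ $10 + 121 @ $11 + 42 @ $13 = $4,677
LIFO COGS: 133 @ $17 + 122 @ $15 + 188 @ $13 = $6,535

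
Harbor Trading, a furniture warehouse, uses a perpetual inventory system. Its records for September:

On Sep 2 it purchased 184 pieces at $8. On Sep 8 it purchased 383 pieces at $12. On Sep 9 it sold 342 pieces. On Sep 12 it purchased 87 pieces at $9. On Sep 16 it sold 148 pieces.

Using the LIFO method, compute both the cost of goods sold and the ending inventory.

Sep 9, 342 sold [LIFO — newest first]: 342 @ $12 = $4,104
Sep 16, 148 sold [LIFO — newest first]: 87 @ $9 + 41 @ $12 + 20 @ $8 = $1,435
Total COGS = $4,104 + $1,435 = $5,539
Ending inventory: 164 @ $8 = $1,312
Check: goods available $6,851 = COGS $5,539 + ending $1,312

COGS = $5,539; ending inventory = $1,312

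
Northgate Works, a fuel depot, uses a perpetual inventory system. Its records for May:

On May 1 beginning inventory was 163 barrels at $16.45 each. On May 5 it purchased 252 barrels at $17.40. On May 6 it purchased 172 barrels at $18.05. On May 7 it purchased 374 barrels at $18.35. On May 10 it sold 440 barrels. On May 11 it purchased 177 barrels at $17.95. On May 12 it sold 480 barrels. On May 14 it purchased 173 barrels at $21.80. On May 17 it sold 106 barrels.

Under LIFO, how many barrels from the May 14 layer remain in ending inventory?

67

May 10, 440 sold [LIFO — newest first]: 374 @ $18.35 + 66 @ $18.05 = $8,054.20
May 12, 480 sold [LIFO — newest first]: 177 @ $17.95 + 106 @ $18.05 + 197 @ $17.40 = $8,518.25
May 17, 106 sold [LIFO — newest first]: 106 @ $21.80 = $2,310.80
Total COGS = $8,054.20 + $8,518.25 + $2,310.80 = $18,883.25
Ending inventory: 163 @ $16.45 + 55 @ $17.40 + 67 @ $21.80 = $5,098.95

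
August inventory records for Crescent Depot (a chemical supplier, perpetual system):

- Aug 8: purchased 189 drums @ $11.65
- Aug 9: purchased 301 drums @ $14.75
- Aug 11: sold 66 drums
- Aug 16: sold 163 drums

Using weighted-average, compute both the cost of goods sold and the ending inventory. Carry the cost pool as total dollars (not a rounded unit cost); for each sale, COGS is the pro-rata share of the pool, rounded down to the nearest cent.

COGS = $3,103.92; ending inventory = $3,537.68

After Aug 8: 189 on hand, pool $2,201.85 (≈ $11.6500 each)
After Aug 9: 490 on hand, pool $6,641.60 (≈ $13.5543 each)
Aug 11, sell 66: 66/490 × $6,641.60 → $894.58
Aug 16, sell 163: 163/424 × $5,747.02 → $2,209.34
Total COGS = $894.58 + $2,209.34 = $3,103.92
Ending inventory (cost pool remaining) = $3,537.68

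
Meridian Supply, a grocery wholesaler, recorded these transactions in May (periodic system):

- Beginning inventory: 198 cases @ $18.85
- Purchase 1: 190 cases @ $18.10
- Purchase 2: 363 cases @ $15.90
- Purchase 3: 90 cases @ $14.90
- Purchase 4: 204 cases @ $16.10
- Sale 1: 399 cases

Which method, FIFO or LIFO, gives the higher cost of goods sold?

FIFO COGS: 198 @ $18.85 + 190 @ $18.10 + 11 @ $15.90 = $7,346.20
LIFO COGS: 204 @ $16.10 + 90 @ $14.90 + 105 @ $15.90 = $6,294.90

FIFO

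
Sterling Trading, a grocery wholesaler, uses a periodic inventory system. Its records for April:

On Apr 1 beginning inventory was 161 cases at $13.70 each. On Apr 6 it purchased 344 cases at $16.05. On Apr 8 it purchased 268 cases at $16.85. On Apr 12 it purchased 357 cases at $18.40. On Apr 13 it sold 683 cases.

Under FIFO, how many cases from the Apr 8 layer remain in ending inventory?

Apr 13, 683 sold [FIFO — oldest first]: 161 @ $13.70 + 344 @ $16.05 + 178 @ $16.85 = $10,726.20
Ending inventory: 90 @ $16.85 + 357 @ $18.40 = $8,085.30

90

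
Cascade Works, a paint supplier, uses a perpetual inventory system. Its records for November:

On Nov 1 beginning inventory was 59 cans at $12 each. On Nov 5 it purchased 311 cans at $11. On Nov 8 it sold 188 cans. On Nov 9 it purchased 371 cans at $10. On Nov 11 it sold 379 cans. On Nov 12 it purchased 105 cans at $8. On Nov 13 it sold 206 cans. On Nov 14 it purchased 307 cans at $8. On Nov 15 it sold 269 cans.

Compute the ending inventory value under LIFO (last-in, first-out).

Ending inventory = $1,166

Nov 8, 188 sold [LIFO — newest first]: 188 @ $11 = $2,068
Nov 11, 379 sold [LIFO — newest first]: 371 @ $10 + 8 @ $11 = $3,798
Nov 13, 206 sold [LIFO — newest first]: 105 @ $8 + 101 @ $11 = $1,951
Nov 15, 269 sold [LIFO — newest first]: 269 @ $8 = $2,152
Total COGS = $2,068 + $3,798 + $1,951 + $2,152 = $9,969
Ending inventory: 59 @ $12 + 14 @ $11 + 38 @ $8 = $1,166
Check: goods available $11,135 = COGS $9,969 + ending $1,166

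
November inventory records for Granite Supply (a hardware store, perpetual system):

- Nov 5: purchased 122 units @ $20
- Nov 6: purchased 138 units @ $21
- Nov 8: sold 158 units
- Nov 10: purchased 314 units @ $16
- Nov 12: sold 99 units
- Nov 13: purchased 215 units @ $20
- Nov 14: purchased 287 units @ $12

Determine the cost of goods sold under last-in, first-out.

COGS = $4,882

Nov 8, 158 sold [LIFO — newest first]: 138 @ $21 + 20 @ $20 = $3,298
Nov 12, 99 sold [LIFO — newest first]: 99 @ $16 = $1,584
Total COGS = $3,298 + $1,584 = $4,882
Ending inventory: 102 @ $20 + 215 @ $16 + 215 @ $20 + 287 @ $12 = $13,224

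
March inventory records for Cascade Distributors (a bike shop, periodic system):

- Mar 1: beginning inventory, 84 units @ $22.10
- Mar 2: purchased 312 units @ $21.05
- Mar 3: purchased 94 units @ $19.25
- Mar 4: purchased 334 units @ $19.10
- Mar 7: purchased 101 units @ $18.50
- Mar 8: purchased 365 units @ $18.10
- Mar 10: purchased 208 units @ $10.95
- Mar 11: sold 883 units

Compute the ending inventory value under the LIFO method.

Ending inventory = $12,621.00

Mar 11, 883 sold [LIFO — newest first]: 208 @ $10.95 + 365 @ $18.10 + 101 @ $18.50 + 209 @ $19.10 = $14,744.50
Ending inventory: 84 @ $22.10 + 312 @ $21.05 + 94 @ $19.25 + 125 @ $19.10 = $12,621.00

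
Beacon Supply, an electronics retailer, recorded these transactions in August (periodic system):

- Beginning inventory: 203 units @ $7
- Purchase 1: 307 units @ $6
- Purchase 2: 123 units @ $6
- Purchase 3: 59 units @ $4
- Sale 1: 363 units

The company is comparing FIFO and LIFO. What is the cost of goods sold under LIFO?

COGS = $2,060

FIFO COGS: 203 @ $7 + 160 @ $6 = $2,381
LIFO COGS: 59 @ $4 + 123 @ $6 + 181 @ $6 = $2,060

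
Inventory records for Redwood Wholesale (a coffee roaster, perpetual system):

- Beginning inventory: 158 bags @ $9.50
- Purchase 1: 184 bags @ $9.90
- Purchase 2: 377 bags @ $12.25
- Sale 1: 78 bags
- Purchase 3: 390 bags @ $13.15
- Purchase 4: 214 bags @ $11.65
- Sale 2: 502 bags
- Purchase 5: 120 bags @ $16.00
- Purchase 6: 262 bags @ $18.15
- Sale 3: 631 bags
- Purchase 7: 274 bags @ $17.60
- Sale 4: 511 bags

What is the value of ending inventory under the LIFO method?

Ending inventory = $2,481.10

Sale 1 (78) [LIFO — newest first]: 78 @ $12.25 = $955.50
Sale 2 (502) [LIFO — newest first]: 214 @ $11.65 + 288 @ $13.15 = $6,280.30
Sale 3 (631) [LIFO — newest first]: 262 @ $18.15 + 120 @ $16.00 + 102 @ $13.15 + 147 @ $12.25 = $9,817.35
Sale 4 (511) [LIFO — newest first]: 274 @ $17.60 + 152 @ $12.25 + 85 @ $9.90 = $7,525.90
Total COGS = $955.50 + $6,280.30 + $9,817.35 + $7,525.90 = $24,579.05
Ending inventory: 158 @ $9.50 + 99 @ $9.90 = $2,481.10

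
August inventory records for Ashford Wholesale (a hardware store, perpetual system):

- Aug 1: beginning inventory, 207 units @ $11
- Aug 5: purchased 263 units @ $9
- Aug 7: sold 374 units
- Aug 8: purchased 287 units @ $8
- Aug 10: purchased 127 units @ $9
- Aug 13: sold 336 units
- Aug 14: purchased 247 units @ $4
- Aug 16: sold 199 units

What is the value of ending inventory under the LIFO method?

Aug 7, 374 sold [LIFO — newest first]: 263 @ $9 + 111 @ $11 = $3,588
Aug 13, 336 sold [LIFO — newest first]: 127 @ $9 + 209 @ $8 = $2,815
Aug 16, 199 sold [LIFO — newest first]: 199 @ $4 = $796
Total COGS = $3,588 + $2,815 + $796 = $7,199
Ending inventory: 96 @ $11 + 78 @ $8 + 48 @ $4 = $1,872

Ending inventory = $1,872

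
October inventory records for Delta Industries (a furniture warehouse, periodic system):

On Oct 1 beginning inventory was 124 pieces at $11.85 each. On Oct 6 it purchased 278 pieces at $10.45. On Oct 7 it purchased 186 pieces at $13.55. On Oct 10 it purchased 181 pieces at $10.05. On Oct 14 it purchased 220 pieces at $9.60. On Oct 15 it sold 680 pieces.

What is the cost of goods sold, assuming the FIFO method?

COGS = $7,819.40

Oct 15, 680 sold [FIFO — oldest first]: 124 @ $11.85 + 278 @ $10.45 + 186 @ $13.55 + 92 @ $10.05 = $7,819.40
Ending inventory: 89 @ $10.05 + 220 @ $9.60 = $3,006.45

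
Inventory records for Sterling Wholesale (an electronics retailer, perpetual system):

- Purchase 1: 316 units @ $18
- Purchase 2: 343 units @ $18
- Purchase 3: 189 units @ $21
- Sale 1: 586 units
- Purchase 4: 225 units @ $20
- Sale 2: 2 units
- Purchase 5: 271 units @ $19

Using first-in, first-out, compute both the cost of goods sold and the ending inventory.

COGS = $10,584; ending inventory = $14,896

Sale 1 (586) [FIFO — oldest first]: 316 @ $18 + 270 @ $18 = $10,548
Sale 2 (2) [FIFO — oldest first]: 2 @ $18 = $36
Total COGS = $10,548 + $36 = $10,584
Ending inventory: 71 @ $18 + 189 @ $21 + 225 @ $20 + 271 @ $19 = $14,896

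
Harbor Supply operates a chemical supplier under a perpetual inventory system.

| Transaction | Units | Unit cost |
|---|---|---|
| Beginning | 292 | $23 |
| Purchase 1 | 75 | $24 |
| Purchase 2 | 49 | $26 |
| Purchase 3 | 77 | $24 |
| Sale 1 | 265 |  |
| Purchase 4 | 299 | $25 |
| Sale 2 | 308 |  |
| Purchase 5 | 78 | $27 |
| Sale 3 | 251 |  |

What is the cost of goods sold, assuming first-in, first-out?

Sale 1 (265) [FIFO — oldest first]: 265 @ $23 = $6,095
Sale 2 (308) [FIFO — oldest first]: 27 @ $23 + 75 @ $24 + 49 @ $26 + 77 @ $24 + 80 @ $25 = $7,543
Sale 3 (251) [FIFO — oldest first]: 219 @ $25 + 32 @ $27 = $6,339
Total COGS = $6,095 + $7,543 + $6,339 = $19,977
Ending inventory: 46 @ $27 = $1,242

COGS = $19,977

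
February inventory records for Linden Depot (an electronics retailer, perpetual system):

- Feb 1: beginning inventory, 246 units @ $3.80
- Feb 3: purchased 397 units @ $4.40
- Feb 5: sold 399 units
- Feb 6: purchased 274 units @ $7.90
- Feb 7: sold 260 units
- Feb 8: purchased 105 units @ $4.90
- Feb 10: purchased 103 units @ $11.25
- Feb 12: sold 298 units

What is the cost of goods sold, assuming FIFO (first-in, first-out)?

Feb 5, 399 sold [FIFO — oldest first]: 246 @ $3.80 + 153 @ $4.40 = $1,608.00
Feb 7, 260 sold [FIFO — oldest first]: 244 @ $4.40 + 16 @ $7.90 = $1,200.00
Feb 12, 298 sold [FIFO — oldest first]: 258 @ $7.90 + 40 @ $4.90 = $2,234.20
Total COGS = $1,608.00 + $1,200.00 + $2,234.20 = $5,042.20
Ending inventory: 65 @ $4.90 + 103 @ $11.25 = $1,477.25
Check: goods available $6,519.45 = COGS $5,042.20 + ending $1,477.25

COGS = $5,042.20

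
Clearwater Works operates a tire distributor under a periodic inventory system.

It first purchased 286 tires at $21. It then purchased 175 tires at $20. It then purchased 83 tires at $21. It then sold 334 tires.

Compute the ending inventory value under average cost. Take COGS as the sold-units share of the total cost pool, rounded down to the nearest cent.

Sale 1, sell 334: 334/544 × $11,249.00 → $6,906.55
Ending inventory (cost pool remaining) = $4,342.45

Ending inventory = $4,342.45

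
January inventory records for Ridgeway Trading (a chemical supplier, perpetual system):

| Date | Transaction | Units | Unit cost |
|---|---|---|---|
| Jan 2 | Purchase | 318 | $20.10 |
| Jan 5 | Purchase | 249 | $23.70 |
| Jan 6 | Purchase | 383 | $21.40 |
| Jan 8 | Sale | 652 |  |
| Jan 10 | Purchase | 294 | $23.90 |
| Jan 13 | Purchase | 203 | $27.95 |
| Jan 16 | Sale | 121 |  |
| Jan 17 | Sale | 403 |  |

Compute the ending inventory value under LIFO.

Ending inventory = $5,447.10

Jan 8, 652 sold [LIFO — newest first]: 383 @ $21.40 + 249 @ $23.70 + 20 @ $20.10 = $14,499.50
Jan 16, 121 sold [LIFO — newest first]: 121 @ $27.95 = $3,381.95
Jan 17, 403 sold [LIFO — newest first]: 82 @ $27.95 + 294 @ $23.90 + 27 @ $20.10 = $9,861.20
Total COGS = $14,499.50 + $3,381.95 + $9,861.20 = $27,742.65
Ending inventory: 271 @ $20.10 = $5,447.10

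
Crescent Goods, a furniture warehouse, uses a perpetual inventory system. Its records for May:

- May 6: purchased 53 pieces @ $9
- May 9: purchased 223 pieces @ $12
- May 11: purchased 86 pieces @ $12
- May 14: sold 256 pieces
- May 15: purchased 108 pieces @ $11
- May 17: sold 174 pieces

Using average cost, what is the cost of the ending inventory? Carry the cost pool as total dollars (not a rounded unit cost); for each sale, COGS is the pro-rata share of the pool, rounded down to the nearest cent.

After May 6: 53 on hand, pool $477.00 (≈ $9.0000 each)
After May 9: 276 on hand, pool $3,153.00 (≈ $11.4239 each)
After May 11: 362 on hand, pool $4,185.00 (≈ $11.5608 each)
May 14, sell 256: 256/362 × $4,185.00 → $2,959.55
After May 15: 214 on hand, pool $2,413.45 (≈ $11.2778 each)
May 17, sell 174: 174/214 × $2,413.45 → $1,962.33
Total COGS = $2,959.55 + $1,962.33 = $4,921.88
Ending inventory (cost pool remaining) = $451.12

Ending inventory = $451.12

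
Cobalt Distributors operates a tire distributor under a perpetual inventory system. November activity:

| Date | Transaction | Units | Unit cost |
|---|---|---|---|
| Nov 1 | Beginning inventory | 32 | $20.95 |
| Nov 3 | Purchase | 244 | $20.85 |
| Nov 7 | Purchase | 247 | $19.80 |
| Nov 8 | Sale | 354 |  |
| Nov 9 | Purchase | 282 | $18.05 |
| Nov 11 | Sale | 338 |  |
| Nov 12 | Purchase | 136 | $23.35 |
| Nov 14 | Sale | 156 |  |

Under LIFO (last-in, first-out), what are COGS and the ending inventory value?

COGS = $16,971.85; ending inventory = $1,942.25

Nov 8, 354 sold [LIFO — newest first]: 247 @ $19.80 + 107 @ $20.85 = $7,121.55
Nov 11, 338 sold [LIFO — newest first]: 282 @ $18.05 + 56 @ $20.85 = $6,257.70
Nov 14, 156 sold [LIFO — newest first]: 136 @ $23.35 + 20 @ $20.85 = $3,592.60
Total COGS = $7,121.55 + $6,257.70 + $3,592.60 = $16,971.85
Ending inventory: 32 @ $20.95 + 61 @ $20.85 = $1,942.25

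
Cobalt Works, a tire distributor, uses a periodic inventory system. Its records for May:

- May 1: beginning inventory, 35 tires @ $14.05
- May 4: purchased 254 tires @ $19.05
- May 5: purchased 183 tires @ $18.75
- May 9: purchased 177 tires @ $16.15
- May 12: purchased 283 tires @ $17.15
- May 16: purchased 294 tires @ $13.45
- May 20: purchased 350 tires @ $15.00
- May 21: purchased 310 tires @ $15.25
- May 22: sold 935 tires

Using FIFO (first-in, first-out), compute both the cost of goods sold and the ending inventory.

COGS = $16,514.05; ending inventory = $13,891.45

May 22, 935 sold [FIFO — oldest first]: 35 @ $14.05 + 254 @ $19.05 + 183 @ $18.75 + 177 @ $16.15 + 283 @ $17.15 + 3 @ $13.45 = $16,514.05
Ending inventory: 291 @ $13.45 + 350 @ $15.00 + 310 @ $15.25 = $13,891.45
Check: goods available $30,405.50 = COGS $16,514.05 + ending $13,891.45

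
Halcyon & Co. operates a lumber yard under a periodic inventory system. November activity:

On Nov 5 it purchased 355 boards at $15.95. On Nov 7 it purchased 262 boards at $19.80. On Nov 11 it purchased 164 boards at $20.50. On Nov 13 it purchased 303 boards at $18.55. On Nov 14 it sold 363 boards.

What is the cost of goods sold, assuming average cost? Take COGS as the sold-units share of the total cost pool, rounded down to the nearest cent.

COGS = $6,641.32

Nov 14, sell 363: 363/1084 × $19,832.50 → $6,641.32
Ending inventory (cost pool remaining) = $13,191.18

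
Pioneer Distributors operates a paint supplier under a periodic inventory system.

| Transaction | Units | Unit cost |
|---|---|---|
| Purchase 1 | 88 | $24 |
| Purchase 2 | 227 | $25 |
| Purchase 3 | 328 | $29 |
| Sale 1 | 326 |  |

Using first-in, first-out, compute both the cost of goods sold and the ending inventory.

Sale 1 (326) [FIFO — oldest first]: 88 @ $24 + 227 @ $25 + 11 @ $29 = $8,106
Ending inventory: 317 @ $29 = $9,193

COGS = $8,106; ending inventory = $9,193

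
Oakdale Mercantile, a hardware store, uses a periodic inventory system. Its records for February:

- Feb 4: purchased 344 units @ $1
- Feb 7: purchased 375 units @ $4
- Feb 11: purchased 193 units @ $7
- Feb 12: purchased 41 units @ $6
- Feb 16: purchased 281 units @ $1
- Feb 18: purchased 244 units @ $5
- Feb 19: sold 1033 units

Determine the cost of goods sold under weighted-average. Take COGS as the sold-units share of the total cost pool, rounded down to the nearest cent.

Feb 19, sell 1033: 1033/1478 × $4,942.00 → $3,454.05
Ending inventory (cost pool remaining) = $1,487.95
Check: goods available $4,942.00 = COGS $3,454.05 + ending $1,487.95

COGS = $3,454.05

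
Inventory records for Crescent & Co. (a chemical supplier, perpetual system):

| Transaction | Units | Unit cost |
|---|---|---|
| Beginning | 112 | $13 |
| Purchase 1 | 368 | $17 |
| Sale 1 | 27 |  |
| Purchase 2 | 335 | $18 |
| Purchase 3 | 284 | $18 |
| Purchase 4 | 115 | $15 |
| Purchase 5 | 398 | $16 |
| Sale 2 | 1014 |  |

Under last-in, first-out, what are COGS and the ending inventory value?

COGS = $17,570; ending inventory = $9,377

Sale 1 (27) [LIFO — newest first]: 27 @ $17 = $459
Sale 2 (1014) [LIFO — newest first]: 398 @ $16 + 115 @ $15 + 284 @ $18 + 217 @ $18 = $17,111
Total COGS = $459 + $17,111 = $17,570
Ending inventory: 112 @ $13 + 341 @ $17 + 118 @ $18 = $9,377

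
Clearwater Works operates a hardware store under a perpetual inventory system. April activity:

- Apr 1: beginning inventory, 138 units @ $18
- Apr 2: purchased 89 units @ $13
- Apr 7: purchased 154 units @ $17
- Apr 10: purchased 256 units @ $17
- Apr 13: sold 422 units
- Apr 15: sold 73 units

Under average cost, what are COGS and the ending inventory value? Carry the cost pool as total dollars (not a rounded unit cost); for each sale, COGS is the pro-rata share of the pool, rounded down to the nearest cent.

After Apr 1: 138 on hand, pool $2,484.00 (≈ $18.0000 each)
After Apr 2: 227 on hand, pool $3,641.00 (≈ $16.0396 each)
After Apr 7: 381 on hand, pool $6,259.00 (≈ $16.4278 each)
After Apr 10: 637 on hand, pool $10,611.00 (≈ $16.6578 each)
Apr 13, sell 422: 422/637 × $10,611.00 → $7,029.57
Apr 15, sell 73: 73/215 × $3,581.43 → $1,216.02
Total COGS = $7,029.57 + $1,216.02 = $8,245.59
Ending inventory (cost pool remaining) = $2,365.41

COGS = $8,245.59; ending inventory = $2,365.41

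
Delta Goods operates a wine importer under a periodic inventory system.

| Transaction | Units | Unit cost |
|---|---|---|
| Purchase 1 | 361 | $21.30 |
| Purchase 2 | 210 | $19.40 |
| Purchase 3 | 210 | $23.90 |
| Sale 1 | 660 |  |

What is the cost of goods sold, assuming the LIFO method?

Sale 1 (660) [LIFO — newest first]: 210 @ $23.90 + 210 @ $19.40 + 240 @ $21.30 = $14,205.00
Ending inventory: 121 @ $21.30 = $2,577.30
Check: goods available $16,782.30 = COGS $14,205.00 + ending $2,577.30

COGS = $14,205.00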